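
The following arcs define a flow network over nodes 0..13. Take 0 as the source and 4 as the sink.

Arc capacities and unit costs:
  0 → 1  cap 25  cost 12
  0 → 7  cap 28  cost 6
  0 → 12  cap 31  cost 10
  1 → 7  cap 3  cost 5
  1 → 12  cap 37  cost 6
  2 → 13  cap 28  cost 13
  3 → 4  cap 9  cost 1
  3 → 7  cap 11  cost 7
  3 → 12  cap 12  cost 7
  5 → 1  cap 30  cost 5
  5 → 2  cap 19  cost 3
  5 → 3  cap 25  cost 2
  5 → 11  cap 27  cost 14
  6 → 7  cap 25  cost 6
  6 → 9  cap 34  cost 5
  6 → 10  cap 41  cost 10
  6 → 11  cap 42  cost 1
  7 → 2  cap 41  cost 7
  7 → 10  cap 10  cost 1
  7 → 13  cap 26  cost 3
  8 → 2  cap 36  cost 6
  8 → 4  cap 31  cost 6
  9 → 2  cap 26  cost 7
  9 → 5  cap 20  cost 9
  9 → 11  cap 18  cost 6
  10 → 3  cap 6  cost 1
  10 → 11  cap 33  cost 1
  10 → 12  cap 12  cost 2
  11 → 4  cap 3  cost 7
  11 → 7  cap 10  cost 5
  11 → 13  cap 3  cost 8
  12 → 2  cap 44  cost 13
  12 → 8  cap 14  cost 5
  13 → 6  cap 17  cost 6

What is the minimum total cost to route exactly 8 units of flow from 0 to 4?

shortest-cost path #1: 0→7→10→3→4 push 6 @ unit cost 9 (adds 54)
shortest-cost path #2: 0→7→10→11→4 push 2 @ unit cost 15 (adds 30)
total cost = 84

Minimum cost for 8 units: 84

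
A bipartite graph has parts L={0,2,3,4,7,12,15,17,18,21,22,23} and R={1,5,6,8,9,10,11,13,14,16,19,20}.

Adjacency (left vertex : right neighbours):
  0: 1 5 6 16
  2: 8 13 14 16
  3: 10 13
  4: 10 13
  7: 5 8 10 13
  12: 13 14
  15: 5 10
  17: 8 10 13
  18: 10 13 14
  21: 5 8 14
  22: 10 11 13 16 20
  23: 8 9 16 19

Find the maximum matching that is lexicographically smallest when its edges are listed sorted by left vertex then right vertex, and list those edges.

Lex-smallest maximum matching: {(0,1), (2,16), (3,10), (4,13), (7,5), (12,14), (17,8), (22,11), (23,9)}

|M| = 9 (so the lex-smallest maximum matching has 9 edges)
process left vertices in ascending order; for each, take the smallest-labelled available neighbour that still permits 9 edges overall, or leave it unmatched if none does
lex-smallest matching: {0-1, 2-16, 3-10, 4-13, 7-5, 12-14, 17-8, 22-11, 23-9}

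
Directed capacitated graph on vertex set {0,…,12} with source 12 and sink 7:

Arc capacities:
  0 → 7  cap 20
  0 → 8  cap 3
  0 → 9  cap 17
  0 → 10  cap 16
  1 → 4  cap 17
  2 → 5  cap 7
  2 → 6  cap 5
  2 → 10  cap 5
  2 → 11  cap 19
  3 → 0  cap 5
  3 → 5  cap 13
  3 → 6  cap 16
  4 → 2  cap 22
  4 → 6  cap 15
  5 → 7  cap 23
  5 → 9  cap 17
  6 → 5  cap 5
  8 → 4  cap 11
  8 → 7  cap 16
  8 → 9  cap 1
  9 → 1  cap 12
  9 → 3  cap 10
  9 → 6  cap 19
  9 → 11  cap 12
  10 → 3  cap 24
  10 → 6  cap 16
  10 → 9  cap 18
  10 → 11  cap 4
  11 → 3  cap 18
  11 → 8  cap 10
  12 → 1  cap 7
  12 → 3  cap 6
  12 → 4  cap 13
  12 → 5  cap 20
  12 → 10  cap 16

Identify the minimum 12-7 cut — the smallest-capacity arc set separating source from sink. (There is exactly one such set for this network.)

Min-cut arcs: {(3,0), (5,7), (11,8)} (total capacity 38)

augment #1: 12→5→7 push 20
augment #2: 12→3→0→7 push 5
augment #3: 12→3→5→7 push 1
augment #4: 12→4→2→5→7 push 2
augment #5: 12→10→11→8→7 push 4
augment #6: 12→4→2→11→8→7 push 6
max flow = 38; residual-reachable set from 12 gives S-side
cut edges (S→T): {(3,0), (5,7), (11,8)} total cap 38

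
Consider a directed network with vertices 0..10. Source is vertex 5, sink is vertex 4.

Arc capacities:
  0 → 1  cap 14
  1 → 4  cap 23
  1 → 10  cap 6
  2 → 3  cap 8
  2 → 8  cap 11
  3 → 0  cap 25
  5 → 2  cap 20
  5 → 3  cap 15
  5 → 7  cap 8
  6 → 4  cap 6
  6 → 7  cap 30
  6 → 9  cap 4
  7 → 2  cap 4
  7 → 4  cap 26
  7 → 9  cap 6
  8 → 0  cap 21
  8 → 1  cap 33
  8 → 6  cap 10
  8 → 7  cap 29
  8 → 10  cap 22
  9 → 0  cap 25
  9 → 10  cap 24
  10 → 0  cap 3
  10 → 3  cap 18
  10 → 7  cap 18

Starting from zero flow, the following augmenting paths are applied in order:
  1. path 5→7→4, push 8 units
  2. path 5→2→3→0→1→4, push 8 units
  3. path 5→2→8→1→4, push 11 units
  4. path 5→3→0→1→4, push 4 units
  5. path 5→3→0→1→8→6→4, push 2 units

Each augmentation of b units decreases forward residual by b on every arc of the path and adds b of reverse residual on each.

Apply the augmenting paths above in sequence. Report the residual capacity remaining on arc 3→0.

Residual capacity of (3,0): 11

after path 1 (5→7→4, push 8): res(3,0)=25
after path 2 (5→2→3→0→1→4, push 8): res(3,0)=17
after path 3 (5→2→8→1→4, push 11): res(3,0)=17
after path 4 (5→3→0→1→4, push 4): res(3,0)=13
after path 5 (5→3→0→1→8→6→4, push 2): res(3,0)=11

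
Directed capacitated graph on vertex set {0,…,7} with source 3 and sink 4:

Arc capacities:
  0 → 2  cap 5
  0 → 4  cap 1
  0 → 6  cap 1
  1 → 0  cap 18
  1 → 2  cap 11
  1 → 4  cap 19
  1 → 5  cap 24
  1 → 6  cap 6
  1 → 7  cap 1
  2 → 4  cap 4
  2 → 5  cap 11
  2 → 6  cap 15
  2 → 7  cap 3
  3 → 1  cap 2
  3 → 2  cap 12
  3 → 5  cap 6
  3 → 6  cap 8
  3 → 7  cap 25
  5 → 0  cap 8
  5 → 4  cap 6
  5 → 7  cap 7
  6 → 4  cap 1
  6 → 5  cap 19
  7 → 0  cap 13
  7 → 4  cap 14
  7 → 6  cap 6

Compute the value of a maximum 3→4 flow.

Maximum flow value: 28

augment #1: 3→1→4 bottleneck 2, total now 2
augment #2: 3→2→4 bottleneck 4, total now 6
augment #3: 3→5→4 bottleneck 6, total now 12
augment #4: 3→6→4 bottleneck 1, total now 13
augment #5: 3→7→4 bottleneck 14, total now 27
augment #6: 3→7→0→4 bottleneck 1, total now 28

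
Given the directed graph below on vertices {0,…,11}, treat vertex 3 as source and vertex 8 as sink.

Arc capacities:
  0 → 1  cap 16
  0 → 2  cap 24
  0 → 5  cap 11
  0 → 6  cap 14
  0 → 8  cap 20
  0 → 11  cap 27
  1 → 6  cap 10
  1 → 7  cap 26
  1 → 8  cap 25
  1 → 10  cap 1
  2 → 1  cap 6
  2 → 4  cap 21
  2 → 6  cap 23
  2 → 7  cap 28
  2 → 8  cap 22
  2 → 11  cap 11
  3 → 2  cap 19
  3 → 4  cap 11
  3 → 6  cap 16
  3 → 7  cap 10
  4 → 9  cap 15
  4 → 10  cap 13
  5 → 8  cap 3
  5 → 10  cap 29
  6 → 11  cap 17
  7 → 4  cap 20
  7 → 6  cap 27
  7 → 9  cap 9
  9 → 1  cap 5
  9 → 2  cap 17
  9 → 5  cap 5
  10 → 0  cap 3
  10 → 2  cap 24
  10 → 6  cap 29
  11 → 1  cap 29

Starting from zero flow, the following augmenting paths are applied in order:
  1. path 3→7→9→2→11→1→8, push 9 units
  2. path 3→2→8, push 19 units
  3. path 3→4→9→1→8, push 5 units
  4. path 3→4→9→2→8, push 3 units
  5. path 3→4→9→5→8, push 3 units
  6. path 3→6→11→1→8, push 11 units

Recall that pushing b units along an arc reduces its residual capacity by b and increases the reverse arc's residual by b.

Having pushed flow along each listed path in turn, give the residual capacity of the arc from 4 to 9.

after path 1 (3→7→9→2→11→1→8, push 9): res(4,9)=15
after path 2 (3→2→8, push 19): res(4,9)=15
after path 3 (3→4→9→1→8, push 5): res(4,9)=10
after path 4 (3→4→9→2→8, push 3): res(4,9)=7
after path 5 (3→4→9→5→8, push 3): res(4,9)=4
after path 6 (3→6→11→1→8, push 11): res(4,9)=4

Residual capacity of (4,9): 4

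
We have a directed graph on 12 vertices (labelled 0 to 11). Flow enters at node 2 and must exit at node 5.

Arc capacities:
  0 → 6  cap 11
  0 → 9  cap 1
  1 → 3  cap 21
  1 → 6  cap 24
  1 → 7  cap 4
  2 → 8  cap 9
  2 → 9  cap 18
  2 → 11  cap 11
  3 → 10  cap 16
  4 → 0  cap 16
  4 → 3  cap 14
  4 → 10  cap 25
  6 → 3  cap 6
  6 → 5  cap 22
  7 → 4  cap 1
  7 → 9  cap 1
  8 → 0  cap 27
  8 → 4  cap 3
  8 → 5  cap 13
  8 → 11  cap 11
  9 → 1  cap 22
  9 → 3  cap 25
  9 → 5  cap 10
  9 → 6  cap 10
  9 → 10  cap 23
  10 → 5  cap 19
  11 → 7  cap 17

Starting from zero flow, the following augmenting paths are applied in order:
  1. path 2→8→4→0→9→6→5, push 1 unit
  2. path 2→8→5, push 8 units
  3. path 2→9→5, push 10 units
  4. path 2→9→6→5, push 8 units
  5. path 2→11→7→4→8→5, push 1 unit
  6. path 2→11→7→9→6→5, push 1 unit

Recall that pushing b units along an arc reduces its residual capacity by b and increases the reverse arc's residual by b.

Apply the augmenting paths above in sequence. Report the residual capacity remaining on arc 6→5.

Residual capacity of (6,5): 12

after path 1 (2→8→4→0→9→6→5, push 1): res(6,5)=21
after path 2 (2→8→5, push 8): res(6,5)=21
after path 3 (2→9→5, push 10): res(6,5)=21
after path 4 (2→9→6→5, push 8): res(6,5)=13
after path 5 (2→11→7→4→8→5, push 1): res(6,5)=13
after path 6 (2→11→7→9→6→5, push 1): res(6,5)=12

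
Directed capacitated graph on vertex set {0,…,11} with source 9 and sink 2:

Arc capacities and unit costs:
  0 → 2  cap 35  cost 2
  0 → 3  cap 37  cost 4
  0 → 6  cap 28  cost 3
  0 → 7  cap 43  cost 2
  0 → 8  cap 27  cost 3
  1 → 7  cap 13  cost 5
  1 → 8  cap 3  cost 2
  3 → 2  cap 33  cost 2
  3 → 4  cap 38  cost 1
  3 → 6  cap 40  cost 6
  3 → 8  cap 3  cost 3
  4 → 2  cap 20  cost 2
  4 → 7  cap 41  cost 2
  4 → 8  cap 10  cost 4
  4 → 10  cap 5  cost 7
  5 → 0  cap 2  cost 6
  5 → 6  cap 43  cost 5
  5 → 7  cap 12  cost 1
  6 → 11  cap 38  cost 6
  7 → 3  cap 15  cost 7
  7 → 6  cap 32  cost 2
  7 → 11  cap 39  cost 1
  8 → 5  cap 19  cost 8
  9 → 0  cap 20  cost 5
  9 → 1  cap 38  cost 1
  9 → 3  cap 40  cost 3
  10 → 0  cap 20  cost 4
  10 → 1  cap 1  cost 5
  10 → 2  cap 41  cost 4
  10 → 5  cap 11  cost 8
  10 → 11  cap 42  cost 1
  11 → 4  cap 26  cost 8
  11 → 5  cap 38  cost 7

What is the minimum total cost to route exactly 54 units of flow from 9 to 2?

shortest-cost path #1: 9→3→2 push 33 @ unit cost 5 (adds 165)
shortest-cost path #2: 9→3→4→2 push 7 @ unit cost 6 (adds 42)
shortest-cost path #3: 9→0→2 push 14 @ unit cost 7 (adds 98)
total cost = 305

Minimum cost for 54 units: 305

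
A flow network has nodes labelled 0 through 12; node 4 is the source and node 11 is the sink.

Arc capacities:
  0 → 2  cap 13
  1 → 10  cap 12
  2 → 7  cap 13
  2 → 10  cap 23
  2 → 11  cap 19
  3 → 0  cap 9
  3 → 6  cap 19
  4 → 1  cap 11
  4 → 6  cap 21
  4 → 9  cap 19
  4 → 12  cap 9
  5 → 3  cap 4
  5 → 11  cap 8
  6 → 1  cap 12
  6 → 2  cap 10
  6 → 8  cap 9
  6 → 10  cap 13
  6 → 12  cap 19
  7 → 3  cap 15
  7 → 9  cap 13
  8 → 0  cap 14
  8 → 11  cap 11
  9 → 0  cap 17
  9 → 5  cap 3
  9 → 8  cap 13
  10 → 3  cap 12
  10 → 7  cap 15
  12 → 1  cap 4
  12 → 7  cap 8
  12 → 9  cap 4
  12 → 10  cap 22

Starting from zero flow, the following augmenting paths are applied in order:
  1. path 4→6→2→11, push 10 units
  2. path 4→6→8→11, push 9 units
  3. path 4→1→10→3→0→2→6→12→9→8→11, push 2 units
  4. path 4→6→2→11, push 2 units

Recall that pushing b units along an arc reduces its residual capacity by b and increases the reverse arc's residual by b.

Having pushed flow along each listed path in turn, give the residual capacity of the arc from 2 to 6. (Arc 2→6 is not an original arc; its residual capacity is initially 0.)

after path 1 (4→6→2→11, push 10): res(2,6)=10
after path 2 (4→6→8→11, push 9): res(2,6)=10
after path 3 (4→1→10→3→0→2→6→12→9→8→11, push 2): res(2,6)=8
after path 4 (4→6→2→11, push 2): res(2,6)=10

Residual capacity of (2,6): 10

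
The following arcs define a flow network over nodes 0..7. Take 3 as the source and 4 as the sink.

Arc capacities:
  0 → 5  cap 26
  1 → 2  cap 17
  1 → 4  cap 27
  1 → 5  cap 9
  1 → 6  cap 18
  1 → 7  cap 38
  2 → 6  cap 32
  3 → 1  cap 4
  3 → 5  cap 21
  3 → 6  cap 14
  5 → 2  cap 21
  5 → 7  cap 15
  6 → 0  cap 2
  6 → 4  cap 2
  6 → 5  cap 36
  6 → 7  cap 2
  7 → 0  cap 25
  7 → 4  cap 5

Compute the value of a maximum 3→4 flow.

augment #1: 3→1→4 bottleneck 4, total now 4
augment #2: 3→6→4 bottleneck 2, total now 6
augment #3: 3→5→7→4 bottleneck 5, total now 11

Maximum flow value: 11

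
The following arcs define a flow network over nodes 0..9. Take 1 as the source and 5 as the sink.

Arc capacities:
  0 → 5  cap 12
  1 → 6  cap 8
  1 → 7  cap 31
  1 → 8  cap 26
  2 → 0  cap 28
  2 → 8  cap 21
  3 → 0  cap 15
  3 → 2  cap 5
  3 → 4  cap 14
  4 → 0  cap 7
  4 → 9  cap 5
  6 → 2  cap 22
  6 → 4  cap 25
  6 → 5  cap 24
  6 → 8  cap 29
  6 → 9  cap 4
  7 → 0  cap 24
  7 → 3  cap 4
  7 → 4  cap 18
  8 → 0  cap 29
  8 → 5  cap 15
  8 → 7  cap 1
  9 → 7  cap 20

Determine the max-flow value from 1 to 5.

augment #1: 1→6→5 bottleneck 8, total now 8
augment #2: 1→8→5 bottleneck 15, total now 23
augment #3: 1→7→0→5 bottleneck 12, total now 35

Maximum flow value: 35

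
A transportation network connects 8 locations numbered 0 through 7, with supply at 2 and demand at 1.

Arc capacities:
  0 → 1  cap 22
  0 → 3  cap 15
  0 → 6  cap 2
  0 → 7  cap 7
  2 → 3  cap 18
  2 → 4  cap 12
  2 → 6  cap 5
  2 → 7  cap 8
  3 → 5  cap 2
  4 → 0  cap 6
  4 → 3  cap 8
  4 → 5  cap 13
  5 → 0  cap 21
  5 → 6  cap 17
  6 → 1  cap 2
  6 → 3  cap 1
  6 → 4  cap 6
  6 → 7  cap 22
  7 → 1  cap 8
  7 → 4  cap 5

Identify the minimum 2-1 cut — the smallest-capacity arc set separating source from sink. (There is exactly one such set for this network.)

augment #1: 2→6→1 push 2
augment #2: 2→7→1 push 8
augment #3: 2→4→0→1 push 6
augment #4: 2→3→5→0→1 push 2
augment #5: 2→4→5→0→1 push 6
augment #6: 2→6→4→5→0→1 push 3
max flow = 27; residual-reachable set from 2 gives S-side
cut edges (S→T): {(2,4), (2,6), (2,7), (3,5)} total cap 27

Min-cut arcs: {(2,4), (2,6), (2,7), (3,5)} (total capacity 27)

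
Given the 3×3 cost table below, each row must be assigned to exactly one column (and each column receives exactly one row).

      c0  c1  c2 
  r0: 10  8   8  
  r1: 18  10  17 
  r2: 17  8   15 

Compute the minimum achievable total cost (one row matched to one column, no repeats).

optimal assignment: row0→col2 (cost 8), row1→col0 (cost 18), row2→col1 (cost 8)
total = 8 + 18 + 8 = 34

Minimum assignment cost: 34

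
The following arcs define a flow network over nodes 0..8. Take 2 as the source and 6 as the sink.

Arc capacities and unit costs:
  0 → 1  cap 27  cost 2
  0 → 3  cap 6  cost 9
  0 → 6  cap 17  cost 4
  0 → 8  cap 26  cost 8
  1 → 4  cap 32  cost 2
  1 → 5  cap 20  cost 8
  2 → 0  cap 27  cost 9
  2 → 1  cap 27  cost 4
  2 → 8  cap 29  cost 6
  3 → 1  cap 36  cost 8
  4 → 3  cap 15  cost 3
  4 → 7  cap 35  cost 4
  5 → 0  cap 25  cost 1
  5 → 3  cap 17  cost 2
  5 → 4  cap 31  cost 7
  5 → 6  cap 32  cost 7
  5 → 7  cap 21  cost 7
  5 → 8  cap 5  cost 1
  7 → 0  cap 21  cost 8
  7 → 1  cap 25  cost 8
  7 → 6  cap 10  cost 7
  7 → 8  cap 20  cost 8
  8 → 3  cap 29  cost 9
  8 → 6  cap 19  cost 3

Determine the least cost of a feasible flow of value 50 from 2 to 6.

Minimum cost for 50 units: 638

shortest-cost path #1: 2→8→6 push 19 @ unit cost 9 (adds 171)
shortest-cost path #2: 2→0→6 push 17 @ unit cost 13 (adds 221)
shortest-cost path #3: 2→1→4→7→6 push 10 @ unit cost 17 (adds 170)
shortest-cost path #4: 2→1→5→6 push 4 @ unit cost 19 (adds 76)
total cost = 638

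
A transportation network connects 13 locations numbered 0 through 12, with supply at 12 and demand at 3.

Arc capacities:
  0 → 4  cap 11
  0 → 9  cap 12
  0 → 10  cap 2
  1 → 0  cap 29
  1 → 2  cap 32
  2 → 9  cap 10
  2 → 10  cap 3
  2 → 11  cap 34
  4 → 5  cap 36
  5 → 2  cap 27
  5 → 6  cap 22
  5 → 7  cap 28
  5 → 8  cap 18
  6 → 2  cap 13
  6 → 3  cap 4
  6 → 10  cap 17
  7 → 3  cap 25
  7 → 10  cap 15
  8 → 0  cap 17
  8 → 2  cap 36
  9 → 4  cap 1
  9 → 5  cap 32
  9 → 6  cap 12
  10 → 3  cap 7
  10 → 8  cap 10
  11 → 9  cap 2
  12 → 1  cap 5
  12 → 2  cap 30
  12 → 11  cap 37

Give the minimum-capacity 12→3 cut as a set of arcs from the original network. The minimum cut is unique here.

Min-cut arcs: {(2,9), (2,10), (11,9), (12,1)} (total capacity 20)

augment #1: 12→2→10→3 push 3
augment #2: 12→1→0→10→3 push 2
augment #3: 12→2→9→6→3 push 4
augment #4: 12→2→9→5→7→3 push 6
augment #5: 12→11→9→5→7→3 push 2
augment #6: 12→1→0→4→5→7→3 push 3
max flow = 20; residual-reachable set from 12 gives S-side
cut edges (S→T): {(2,9), (2,10), (11,9), (12,1)} total cap 20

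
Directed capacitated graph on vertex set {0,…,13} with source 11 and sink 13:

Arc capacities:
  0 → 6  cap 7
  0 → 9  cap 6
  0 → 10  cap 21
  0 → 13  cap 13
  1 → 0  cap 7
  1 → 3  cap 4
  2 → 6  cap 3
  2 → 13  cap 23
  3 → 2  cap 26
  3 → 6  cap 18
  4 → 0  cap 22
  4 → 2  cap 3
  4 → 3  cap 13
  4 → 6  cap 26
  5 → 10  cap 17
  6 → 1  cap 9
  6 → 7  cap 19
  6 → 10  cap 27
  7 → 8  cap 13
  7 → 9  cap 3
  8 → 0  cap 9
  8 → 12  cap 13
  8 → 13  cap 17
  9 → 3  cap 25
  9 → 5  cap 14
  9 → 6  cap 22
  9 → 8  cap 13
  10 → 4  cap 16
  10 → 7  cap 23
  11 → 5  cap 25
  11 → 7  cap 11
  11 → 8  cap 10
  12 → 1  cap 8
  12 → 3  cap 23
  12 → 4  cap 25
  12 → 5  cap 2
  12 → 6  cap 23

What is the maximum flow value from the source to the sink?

Maximum flow value: 38

augment #1: 11→8→13 bottleneck 10, total now 10
augment #2: 11→7→8→13 bottleneck 7, total now 17
augment #3: 11→7→8→0→13 bottleneck 4, total now 21
augment #4: 11→5→10→4→0→13 bottleneck 9, total now 30
augment #5: 11→5→10→4→2→13 bottleneck 3, total now 33
augment #6: 11→5→10→4→3→2→13 bottleneck 4, total now 37
augment #7: 11→5→10→7→9→3→2→13 bottleneck 1, total now 38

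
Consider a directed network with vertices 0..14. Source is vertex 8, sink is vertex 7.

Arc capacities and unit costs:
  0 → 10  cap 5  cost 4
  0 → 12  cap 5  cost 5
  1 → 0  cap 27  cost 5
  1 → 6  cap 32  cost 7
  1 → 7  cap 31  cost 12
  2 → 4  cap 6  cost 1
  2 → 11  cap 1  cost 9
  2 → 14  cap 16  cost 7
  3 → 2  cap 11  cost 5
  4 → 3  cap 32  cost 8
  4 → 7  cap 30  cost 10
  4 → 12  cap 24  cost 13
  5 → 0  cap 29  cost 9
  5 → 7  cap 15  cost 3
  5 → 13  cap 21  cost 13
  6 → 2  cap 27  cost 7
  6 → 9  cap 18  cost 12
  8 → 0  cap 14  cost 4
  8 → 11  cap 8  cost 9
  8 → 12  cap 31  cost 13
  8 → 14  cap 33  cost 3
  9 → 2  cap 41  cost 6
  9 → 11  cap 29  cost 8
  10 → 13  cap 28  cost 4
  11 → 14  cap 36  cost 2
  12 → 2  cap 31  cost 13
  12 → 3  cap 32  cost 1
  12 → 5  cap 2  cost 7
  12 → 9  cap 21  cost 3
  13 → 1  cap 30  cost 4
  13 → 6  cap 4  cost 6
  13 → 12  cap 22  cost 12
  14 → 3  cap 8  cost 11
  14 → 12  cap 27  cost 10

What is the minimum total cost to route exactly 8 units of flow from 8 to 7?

shortest-cost path #1: 8→0→12→5→7 push 2 @ unit cost 19 (adds 38)
shortest-cost path #2: 8→0→12→3→2→4→7 push 3 @ unit cost 26 (adds 78)
shortest-cost path #3: 8→0→10→13→1→7 push 3 @ unit cost 28 (adds 84)
total cost = 200

Minimum cost for 8 units: 200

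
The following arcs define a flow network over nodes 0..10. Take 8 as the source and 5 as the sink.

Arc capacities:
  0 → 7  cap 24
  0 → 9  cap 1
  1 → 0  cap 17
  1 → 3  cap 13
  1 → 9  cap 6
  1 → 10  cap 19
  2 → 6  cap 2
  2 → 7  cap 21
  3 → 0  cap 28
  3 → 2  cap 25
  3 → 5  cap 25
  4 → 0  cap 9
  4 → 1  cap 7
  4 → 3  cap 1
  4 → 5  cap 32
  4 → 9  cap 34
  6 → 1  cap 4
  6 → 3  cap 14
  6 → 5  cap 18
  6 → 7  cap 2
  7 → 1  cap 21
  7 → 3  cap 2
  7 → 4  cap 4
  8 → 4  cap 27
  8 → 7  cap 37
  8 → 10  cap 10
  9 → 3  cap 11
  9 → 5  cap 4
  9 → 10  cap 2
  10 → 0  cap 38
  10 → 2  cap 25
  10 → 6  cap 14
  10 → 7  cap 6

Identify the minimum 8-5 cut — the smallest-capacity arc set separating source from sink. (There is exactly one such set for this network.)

augment #1: 8→4→5 push 27
augment #2: 8→7→3→5 push 2
augment #3: 8→7→4→5 push 4
augment #4: 8→10→6→5 push 10
augment #5: 8→7→1→3→5 push 13
augment #6: 8→7→1→9→5 push 4
augment #7: 8→7→1→9→3→5 push 2
augment #8: 8→7→1→10→6→5 push 2
max flow = 64; residual-reachable set from 8 gives S-side
cut edges (S→T): {(7,1), (7,3), (7,4), (8,4), (8,10)} total cap 64

Min-cut arcs: {(7,1), (7,3), (7,4), (8,4), (8,10)} (total capacity 64)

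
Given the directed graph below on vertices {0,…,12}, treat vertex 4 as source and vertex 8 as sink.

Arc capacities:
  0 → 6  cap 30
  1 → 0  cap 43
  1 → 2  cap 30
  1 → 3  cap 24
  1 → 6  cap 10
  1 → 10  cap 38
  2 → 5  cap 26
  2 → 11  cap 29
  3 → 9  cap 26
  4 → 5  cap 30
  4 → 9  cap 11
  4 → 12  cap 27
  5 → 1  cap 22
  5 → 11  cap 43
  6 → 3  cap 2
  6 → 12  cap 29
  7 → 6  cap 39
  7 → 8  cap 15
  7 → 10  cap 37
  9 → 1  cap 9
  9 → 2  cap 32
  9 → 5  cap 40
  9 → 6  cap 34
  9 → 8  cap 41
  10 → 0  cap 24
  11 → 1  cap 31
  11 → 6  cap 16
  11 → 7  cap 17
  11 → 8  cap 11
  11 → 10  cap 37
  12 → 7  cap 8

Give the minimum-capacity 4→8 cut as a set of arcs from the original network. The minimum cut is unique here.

Min-cut arcs: {(4,5), (4,9), (12,7)} (total capacity 49)

augment #1: 4→9→8 push 11
augment #2: 4→5→11→8 push 11
augment #3: 4→12→7→8 push 8
augment #4: 4→5→11→7→8 push 7
augment #5: 4→5→1→3→9→8 push 12
max flow = 49; residual-reachable set from 4 gives S-side
cut edges (S→T): {(4,5), (4,9), (12,7)} total cap 49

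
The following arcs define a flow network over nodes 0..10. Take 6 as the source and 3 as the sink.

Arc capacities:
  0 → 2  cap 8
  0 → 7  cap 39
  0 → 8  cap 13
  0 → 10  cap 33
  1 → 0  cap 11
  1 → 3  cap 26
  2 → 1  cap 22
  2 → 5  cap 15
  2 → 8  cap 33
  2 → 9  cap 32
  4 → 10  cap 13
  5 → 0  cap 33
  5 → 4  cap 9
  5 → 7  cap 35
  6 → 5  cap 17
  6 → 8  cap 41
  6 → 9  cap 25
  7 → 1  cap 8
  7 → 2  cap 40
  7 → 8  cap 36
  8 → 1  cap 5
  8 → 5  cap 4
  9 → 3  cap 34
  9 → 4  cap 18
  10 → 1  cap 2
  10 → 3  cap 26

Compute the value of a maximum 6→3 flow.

Maximum flow value: 51

augment #1: 6→9→3 bottleneck 25, total now 25
augment #2: 6→8→1→3 bottleneck 5, total now 30
augment #3: 6→5→0→10→3 bottleneck 17, total now 47
augment #4: 6→8→5→0→10→3 bottleneck 4, total now 51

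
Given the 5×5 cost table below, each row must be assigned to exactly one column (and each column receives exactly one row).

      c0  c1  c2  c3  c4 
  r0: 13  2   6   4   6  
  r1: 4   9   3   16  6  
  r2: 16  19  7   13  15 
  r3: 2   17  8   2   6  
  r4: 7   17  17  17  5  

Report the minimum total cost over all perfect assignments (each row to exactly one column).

optimal assignment: row0→col1 (cost 2), row1→col0 (cost 4), row2→col2 (cost 7), row3→col3 (cost 2), row4→col4 (cost 5)
total = 2 + 4 + 7 + 2 + 5 = 20

Minimum assignment cost: 20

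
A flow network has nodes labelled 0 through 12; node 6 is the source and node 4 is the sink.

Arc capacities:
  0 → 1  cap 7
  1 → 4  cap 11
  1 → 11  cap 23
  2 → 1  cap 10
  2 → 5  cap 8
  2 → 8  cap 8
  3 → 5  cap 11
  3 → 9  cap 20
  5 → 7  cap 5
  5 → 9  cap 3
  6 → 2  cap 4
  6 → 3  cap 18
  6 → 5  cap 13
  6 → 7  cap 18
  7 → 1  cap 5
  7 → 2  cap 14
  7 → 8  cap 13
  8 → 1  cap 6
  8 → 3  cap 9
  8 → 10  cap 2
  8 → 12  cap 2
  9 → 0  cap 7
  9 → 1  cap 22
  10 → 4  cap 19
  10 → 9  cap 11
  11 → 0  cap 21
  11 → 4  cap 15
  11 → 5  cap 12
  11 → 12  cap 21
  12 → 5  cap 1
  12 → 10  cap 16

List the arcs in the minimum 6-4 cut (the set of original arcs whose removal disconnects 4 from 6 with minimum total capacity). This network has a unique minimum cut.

augment #1: 6→2→1→4 push 4
augment #2: 6→7→1→4 push 5
augment #3: 6→3→9→1→4 push 2
augment #4: 6→7→8→10→4 push 2
augment #5: 6→3→9→1→11→4 push 15
augment #6: 6→7→8→12→10→4 push 2
augment #7: 6→3→9→1→11→12→10→4 push 1
augment #8: 6→5→9→1→11→12→10→4 push 3
augment #9: 6→7→2→1→11→12→10→4 push 4
max flow = 38; residual-reachable set from 6 gives S-side
cut edges (S→T): {(1,4), (1,11), (8,10), (8,12)} total cap 38

Min-cut arcs: {(1,4), (1,11), (8,10), (8,12)} (total capacity 38)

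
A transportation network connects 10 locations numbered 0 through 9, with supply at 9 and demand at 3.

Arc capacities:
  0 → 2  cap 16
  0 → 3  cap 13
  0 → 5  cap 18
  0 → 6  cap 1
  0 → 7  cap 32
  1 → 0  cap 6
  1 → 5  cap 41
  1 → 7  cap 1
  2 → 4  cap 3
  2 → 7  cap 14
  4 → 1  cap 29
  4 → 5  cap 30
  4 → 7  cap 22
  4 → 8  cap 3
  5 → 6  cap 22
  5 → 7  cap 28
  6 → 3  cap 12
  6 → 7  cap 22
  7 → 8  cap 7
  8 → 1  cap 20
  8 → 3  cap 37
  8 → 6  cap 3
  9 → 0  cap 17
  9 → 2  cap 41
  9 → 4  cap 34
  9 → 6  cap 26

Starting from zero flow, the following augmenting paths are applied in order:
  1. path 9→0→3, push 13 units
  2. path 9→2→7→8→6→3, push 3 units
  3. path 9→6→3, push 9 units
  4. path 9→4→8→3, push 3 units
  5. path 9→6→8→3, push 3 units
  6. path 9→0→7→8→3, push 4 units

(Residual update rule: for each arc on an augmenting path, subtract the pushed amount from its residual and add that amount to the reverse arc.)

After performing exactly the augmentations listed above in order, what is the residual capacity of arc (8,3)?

after path 1 (9→0→3, push 13): res(8,3)=37
after path 2 (9→2→7→8→6→3, push 3): res(8,3)=37
after path 3 (9→6→3, push 9): res(8,3)=37
after path 4 (9→4→8→3, push 3): res(8,3)=34
after path 5 (9→6→8→3, push 3): res(8,3)=31
after path 6 (9→0→7→8→3, push 4): res(8,3)=27

Residual capacity of (8,3): 27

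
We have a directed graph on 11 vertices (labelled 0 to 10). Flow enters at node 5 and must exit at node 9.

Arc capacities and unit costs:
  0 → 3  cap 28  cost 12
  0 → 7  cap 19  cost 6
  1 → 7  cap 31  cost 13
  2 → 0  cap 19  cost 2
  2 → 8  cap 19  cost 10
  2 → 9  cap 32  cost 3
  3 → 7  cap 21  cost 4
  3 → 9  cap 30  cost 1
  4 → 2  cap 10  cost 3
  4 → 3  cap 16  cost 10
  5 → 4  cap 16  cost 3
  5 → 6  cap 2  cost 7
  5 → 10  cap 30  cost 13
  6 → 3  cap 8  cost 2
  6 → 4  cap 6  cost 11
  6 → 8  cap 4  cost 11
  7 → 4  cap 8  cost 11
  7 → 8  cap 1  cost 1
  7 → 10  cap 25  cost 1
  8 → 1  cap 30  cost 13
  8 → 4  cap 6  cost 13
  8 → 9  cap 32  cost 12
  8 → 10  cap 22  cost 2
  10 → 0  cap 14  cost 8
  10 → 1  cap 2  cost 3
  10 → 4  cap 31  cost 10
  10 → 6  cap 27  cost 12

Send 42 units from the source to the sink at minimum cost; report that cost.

Minimum cost for 42 units: 994

shortest-cost path #1: 5→4→2→9 push 10 @ unit cost 9 (adds 90)
shortest-cost path #2: 5→6→3→9 push 2 @ unit cost 10 (adds 20)
shortest-cost path #3: 5→4→3→9 push 6 @ unit cost 14 (adds 84)
shortest-cost path #4: 5→10→6→3→9 push 6 @ unit cost 28 (adds 168)
shortest-cost path #5: 5→10→0→3→9 push 14 @ unit cost 34 (adds 476)
shortest-cost path #6: 5→10→4→3→9 push 2 @ unit cost 34 (adds 68)
shortest-cost path #7: 5→10→4→3→0→7→8→9 push 1 @ unit cost 40 (adds 40)
shortest-cost path #8: 5→10→6→8→9 push 1 @ unit cost 48 (adds 48)
total cost = 994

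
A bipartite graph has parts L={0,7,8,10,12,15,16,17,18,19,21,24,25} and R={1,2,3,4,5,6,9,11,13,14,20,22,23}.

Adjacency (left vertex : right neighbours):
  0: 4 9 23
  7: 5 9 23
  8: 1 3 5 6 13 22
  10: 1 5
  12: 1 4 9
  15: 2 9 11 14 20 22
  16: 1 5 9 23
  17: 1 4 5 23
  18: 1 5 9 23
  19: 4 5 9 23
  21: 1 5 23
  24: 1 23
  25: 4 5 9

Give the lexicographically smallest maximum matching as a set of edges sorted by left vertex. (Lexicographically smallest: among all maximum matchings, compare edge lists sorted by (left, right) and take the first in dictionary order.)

|M| = 7 (so the lex-smallest maximum matching has 7 edges)
process left vertices in ascending order; for each, take the smallest-labelled available neighbour that still permits 7 edges overall, or leave it unmatched if none does
lex-smallest matching: {0-4, 7-5, 8-3, 10-1, 12-9, 15-2, 16-23}

Lex-smallest maximum matching: {(0,4), (7,5), (8,3), (10,1), (12,9), (15,2), (16,23)}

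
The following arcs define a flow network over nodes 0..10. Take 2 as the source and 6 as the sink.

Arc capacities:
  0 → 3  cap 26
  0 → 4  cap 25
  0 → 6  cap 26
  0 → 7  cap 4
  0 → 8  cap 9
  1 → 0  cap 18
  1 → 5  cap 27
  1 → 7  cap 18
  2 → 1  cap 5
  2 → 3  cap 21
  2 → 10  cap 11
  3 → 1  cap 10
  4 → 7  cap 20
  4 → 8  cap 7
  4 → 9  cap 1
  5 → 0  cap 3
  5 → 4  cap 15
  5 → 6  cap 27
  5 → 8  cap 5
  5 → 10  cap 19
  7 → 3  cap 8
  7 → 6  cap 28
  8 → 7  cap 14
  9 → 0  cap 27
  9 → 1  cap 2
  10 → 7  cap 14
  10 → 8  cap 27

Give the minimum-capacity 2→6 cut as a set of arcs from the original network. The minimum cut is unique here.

augment #1: 2→1→0→6 push 5
augment #2: 2→10→7→6 push 11
augment #3: 2→3→1→0→6 push 10
max flow = 26; residual-reachable set from 2 gives S-side
cut edges (S→T): {(2,1), (2,10), (3,1)} total cap 26

Min-cut arcs: {(2,1), (2,10), (3,1)} (total capacity 26)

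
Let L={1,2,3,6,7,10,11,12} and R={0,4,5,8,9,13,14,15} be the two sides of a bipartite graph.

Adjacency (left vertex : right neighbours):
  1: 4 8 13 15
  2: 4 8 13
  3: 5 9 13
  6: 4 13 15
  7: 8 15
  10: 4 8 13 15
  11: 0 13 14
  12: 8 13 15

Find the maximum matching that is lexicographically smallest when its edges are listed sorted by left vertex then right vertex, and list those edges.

|M| = 6 (so the lex-smallest maximum matching has 6 edges)
process left vertices in ascending order; for each, take the smallest-labelled available neighbour that still permits 6 edges overall, or leave it unmatched if none does
lex-smallest matching: {1-4, 2-8, 3-5, 6-13, 7-15, 11-0}

Lex-smallest maximum matching: {(1,4), (2,8), (3,5), (6,13), (7,15), (11,0)}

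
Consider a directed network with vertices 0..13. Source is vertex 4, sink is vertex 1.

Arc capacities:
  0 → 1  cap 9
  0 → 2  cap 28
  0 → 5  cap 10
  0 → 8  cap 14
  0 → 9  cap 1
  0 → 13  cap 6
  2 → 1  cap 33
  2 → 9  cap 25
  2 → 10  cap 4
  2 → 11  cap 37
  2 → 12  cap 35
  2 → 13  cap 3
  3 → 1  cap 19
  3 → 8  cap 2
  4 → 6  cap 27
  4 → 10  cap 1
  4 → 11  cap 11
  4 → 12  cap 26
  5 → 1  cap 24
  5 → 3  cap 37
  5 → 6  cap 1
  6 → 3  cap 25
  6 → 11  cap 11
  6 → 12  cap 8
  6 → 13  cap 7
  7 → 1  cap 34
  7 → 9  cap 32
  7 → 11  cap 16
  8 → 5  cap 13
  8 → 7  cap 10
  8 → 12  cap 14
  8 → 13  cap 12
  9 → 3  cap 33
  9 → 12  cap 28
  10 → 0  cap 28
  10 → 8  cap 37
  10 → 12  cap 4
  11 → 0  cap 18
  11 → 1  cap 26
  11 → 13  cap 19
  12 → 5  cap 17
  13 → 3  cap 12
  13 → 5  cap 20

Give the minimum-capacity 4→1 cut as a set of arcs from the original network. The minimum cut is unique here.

augment #1: 4→11→1 push 11
augment #2: 4→6→3→1 push 19
augment #3: 4→6→11→1 push 8
augment #4: 4→10→0→1 push 1
augment #5: 4→12→5→1 push 17
max flow = 56; residual-reachable set from 4 gives S-side
cut edges (S→T): {(4,6), (4,10), (4,11), (12,5)} total cap 56

Min-cut arcs: {(4,6), (4,10), (4,11), (12,5)} (total capacity 56)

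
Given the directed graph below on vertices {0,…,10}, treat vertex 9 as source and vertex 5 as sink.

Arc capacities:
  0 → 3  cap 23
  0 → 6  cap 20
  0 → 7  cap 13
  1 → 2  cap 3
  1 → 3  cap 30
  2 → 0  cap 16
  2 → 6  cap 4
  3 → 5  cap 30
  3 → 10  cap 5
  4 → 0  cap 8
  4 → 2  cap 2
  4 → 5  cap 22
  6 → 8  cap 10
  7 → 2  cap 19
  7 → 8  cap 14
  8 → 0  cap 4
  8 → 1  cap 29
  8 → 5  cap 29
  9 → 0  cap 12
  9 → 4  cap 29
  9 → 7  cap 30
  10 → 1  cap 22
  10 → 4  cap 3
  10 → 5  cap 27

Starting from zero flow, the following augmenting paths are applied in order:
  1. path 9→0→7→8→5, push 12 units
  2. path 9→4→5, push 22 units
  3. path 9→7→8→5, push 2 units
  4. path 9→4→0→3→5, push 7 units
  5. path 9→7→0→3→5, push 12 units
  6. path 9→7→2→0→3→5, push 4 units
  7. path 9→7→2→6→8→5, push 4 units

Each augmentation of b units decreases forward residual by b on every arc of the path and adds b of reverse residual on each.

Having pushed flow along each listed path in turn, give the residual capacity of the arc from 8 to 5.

Residual capacity of (8,5): 11

after path 1 (9→0→7→8→5, push 12): res(8,5)=17
after path 2 (9→4→5, push 22): res(8,5)=17
after path 3 (9→7→8→5, push 2): res(8,5)=15
after path 4 (9→4→0→3→5, push 7): res(8,5)=15
after path 5 (9→7→0→3→5, push 12): res(8,5)=15
after path 6 (9→7→2→0→3→5, push 4): res(8,5)=15
after path 7 (9→7→2→6→8→5, push 4): res(8,5)=11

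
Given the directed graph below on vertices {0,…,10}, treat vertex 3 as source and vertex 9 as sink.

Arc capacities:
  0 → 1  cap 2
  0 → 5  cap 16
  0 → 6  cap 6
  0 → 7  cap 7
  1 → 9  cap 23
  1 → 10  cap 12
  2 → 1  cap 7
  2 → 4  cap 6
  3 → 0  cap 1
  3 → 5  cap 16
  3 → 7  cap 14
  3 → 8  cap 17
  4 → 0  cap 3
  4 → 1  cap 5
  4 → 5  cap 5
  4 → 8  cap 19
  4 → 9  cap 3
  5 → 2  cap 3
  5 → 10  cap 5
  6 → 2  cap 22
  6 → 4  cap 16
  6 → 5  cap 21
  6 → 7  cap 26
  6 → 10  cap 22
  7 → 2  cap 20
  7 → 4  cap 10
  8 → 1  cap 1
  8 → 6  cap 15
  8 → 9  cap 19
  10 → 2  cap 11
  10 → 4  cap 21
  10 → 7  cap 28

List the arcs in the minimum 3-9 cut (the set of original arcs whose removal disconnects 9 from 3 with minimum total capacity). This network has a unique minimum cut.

Min-cut arcs: {(0,1), (2,1), (4,1), (4,9), (8,1), (8,9)} (total capacity 37)

augment #1: 3→8→9 push 17
augment #2: 3→0→1→9 push 1
augment #3: 3→7→4→9 push 3
augment #4: 3→5→2→1→9 push 3
augment #5: 3→7→2→1→9 push 4
augment #6: 3→7→4→1→9 push 5
augment #7: 3→7→4→8→9 push 2
augment #8: 3→5→10→4→0→1→9 push 1
augment #9: 3→5→10→4→8→1→9 push 1
max flow = 37; residual-reachable set from 3 gives S-side
cut edges (S→T): {(0,1), (2,1), (4,1), (4,9), (8,1), (8,9)} total cap 37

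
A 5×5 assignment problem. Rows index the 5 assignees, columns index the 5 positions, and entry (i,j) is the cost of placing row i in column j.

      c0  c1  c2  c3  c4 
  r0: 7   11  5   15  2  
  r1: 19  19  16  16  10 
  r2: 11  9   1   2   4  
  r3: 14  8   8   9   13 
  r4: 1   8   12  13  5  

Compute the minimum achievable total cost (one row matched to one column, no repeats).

Minimum assignment cost: 26

optimal assignment: row0→col2 (cost 5), row1→col4 (cost 10), row2→col3 (cost 2), row3→col1 (cost 8), row4→col0 (cost 1)
total = 5 + 10 + 2 + 8 + 1 = 26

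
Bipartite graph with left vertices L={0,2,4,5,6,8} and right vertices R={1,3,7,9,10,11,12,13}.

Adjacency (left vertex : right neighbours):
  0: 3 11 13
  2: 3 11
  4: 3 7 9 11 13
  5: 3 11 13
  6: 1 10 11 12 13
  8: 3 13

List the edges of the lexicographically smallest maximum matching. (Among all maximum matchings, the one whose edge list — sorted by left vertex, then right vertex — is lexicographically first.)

|M| = 5 (so the lex-smallest maximum matching has 5 edges)
process left vertices in ascending order; for each, take the smallest-labelled available neighbour that still permits 5 edges overall, or leave it unmatched if none does
lex-smallest matching: {0-3, 2-11, 4-7, 5-13, 6-1}

Lex-smallest maximum matching: {(0,3), (2,11), (4,7), (5,13), (6,1)}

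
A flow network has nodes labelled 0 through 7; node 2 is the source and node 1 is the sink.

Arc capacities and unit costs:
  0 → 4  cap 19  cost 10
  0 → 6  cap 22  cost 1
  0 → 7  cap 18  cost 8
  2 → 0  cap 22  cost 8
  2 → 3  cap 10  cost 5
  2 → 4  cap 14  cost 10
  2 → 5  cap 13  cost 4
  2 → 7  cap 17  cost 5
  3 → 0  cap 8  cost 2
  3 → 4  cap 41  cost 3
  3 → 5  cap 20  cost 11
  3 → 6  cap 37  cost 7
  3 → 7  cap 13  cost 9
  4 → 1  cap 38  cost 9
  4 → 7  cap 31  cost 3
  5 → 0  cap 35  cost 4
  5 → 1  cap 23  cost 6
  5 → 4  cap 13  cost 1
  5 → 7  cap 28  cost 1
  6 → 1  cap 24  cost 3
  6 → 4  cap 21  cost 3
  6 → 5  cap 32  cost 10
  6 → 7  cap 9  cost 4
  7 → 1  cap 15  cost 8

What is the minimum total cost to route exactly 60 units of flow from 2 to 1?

shortest-cost path #1: 2→5→1 push 13 @ unit cost 10 (adds 130)
shortest-cost path #2: 2→3→0→6→1 push 8 @ unit cost 11 (adds 88)
shortest-cost path #3: 2→0→6→1 push 14 @ unit cost 12 (adds 168)
shortest-cost path #4: 2→7→1 push 15 @ unit cost 13 (adds 195)
shortest-cost path #5: 2→3→6→1 push 2 @ unit cost 15 (adds 30)
shortest-cost path #6: 2→0→3→4→1 push 8 @ unit cost 18 (adds 144)
total cost = 755

Minimum cost for 60 units: 755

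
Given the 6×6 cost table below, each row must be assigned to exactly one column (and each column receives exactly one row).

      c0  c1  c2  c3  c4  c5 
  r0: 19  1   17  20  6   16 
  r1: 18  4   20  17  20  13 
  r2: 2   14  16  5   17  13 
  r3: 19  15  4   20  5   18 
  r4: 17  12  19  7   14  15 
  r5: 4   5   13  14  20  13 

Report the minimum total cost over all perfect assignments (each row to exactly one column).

optimal assignment: row0→col4 (cost 6), row1→col1 (cost 4), row2→col0 (cost 2), row3→col2 (cost 4), row4→col3 (cost 7), row5→col5 (cost 13)
total = 6 + 4 + 2 + 4 + 7 + 13 = 36

Minimum assignment cost: 36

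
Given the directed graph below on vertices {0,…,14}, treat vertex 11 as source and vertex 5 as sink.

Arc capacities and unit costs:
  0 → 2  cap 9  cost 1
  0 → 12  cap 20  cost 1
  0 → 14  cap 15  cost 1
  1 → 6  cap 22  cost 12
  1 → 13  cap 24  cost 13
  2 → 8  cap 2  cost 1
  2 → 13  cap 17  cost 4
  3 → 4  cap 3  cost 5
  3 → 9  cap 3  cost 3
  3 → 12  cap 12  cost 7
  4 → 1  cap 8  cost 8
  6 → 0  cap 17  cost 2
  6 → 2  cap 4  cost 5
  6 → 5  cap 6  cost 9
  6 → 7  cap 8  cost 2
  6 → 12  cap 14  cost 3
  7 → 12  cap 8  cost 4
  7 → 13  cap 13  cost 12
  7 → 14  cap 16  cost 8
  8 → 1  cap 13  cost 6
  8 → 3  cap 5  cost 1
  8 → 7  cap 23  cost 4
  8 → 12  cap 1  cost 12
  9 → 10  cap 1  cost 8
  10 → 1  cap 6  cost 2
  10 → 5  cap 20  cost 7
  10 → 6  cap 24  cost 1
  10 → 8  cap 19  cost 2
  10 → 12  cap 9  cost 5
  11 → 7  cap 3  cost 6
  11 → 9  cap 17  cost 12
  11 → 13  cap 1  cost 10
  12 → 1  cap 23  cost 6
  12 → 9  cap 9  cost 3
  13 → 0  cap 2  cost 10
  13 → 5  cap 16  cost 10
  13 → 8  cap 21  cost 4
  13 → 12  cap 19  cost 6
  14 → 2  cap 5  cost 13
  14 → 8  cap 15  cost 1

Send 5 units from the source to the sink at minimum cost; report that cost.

Minimum cost for 5 units: 131

shortest-cost path #1: 11→13→5 push 1 @ unit cost 20 (adds 20)
shortest-cost path #2: 11→9→10→5 push 1 @ unit cost 27 (adds 27)
shortest-cost path #3: 11→7→13→5 push 3 @ unit cost 28 (adds 84)
total cost = 131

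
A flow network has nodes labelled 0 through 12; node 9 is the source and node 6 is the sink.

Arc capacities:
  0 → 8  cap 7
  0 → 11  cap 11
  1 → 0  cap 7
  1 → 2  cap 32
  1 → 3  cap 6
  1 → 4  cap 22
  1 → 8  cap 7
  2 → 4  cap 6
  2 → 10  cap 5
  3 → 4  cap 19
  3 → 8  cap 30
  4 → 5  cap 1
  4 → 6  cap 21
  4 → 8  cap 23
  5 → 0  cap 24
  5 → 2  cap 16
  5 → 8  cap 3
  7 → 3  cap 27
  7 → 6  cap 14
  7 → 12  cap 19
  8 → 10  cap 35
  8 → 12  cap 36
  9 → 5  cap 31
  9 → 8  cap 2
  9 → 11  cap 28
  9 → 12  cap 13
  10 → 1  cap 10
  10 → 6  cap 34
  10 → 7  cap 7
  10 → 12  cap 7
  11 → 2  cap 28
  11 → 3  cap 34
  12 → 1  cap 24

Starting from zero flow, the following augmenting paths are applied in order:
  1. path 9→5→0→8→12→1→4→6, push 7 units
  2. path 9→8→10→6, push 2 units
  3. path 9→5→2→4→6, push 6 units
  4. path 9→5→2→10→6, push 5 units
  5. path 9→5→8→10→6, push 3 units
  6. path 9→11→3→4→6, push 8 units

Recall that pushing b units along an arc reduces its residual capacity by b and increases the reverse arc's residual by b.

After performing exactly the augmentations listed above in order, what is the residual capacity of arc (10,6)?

after path 1 (9→5→0→8→12→1→4→6, push 7): res(10,6)=34
after path 2 (9→8→10→6, push 2): res(10,6)=32
after path 3 (9→5→2→4→6, push 6): res(10,6)=32
after path 4 (9→5→2→10→6, push 5): res(10,6)=27
after path 5 (9→5→8→10→6, push 3): res(10,6)=24
after path 6 (9→11→3→4→6, push 8): res(10,6)=24

Residual capacity of (10,6): 24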